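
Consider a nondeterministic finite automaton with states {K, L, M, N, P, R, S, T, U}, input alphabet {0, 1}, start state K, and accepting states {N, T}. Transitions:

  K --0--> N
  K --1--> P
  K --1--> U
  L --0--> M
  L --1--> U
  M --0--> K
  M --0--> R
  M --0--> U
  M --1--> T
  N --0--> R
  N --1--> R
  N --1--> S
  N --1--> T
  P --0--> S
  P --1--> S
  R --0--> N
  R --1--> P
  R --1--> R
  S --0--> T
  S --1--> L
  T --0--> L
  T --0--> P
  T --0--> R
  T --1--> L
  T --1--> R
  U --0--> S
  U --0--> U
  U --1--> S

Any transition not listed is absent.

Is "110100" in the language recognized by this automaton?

Start in {K}.
Read '1': {K} → {P, U}.
Read '1': {P, U} → {S}.
Read '0': {S} → {T}.
Read '1': {T} → {L, R}.
Read '0': {L, R} → {M, N}.
Read '0': {M, N} → {K, R, U}.
The final set {K, R, U} contains no accepting state.

No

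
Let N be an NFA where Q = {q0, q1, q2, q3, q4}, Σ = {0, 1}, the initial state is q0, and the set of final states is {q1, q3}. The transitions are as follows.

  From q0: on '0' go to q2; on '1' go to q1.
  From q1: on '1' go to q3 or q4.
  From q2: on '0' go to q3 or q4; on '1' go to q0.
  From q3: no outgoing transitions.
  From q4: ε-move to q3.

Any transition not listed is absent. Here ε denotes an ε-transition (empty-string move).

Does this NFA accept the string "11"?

Yes

Start in {q0}.
Read '1': {q0} → {q1}.
Read '1': {q1} → {q3, q4}.
The final set {q3, q4} contains the accepting state q3.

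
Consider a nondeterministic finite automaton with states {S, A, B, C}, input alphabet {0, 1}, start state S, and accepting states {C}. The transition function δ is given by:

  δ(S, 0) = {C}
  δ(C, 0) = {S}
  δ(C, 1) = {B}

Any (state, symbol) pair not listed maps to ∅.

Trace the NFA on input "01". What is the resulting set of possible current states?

{B}

Start in {S}.
Read '0': S→{C}; now {C}.
Read '1': C→{B}; now {B}.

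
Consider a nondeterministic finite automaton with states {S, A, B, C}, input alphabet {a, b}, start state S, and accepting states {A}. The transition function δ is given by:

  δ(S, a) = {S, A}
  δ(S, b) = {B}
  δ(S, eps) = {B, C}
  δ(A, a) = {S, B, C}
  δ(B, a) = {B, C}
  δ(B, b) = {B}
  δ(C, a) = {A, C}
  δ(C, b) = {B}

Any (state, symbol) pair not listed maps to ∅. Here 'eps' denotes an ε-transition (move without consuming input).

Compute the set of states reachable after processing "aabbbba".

{B, C}

Start: ε-closure({S}) = {S, B, C}.
Read 'a': S→{S, A}, B→{B, C}, C→{A, C}; now {S, A, B, C}.
Read 'a': S→{S, A}, A→{S, B, C}, B→{B, C}, C→{A, C}; now {S, A, B, C}.
Read 'b': S→{B}, A→∅, B→{B}, C→{B}; now {B}.
Read 'b': B→{B}; now {B}.
Read 'b': B→{B}; now {B}.
Read 'b': B→{B}; now {B}.
Read 'a': B→{B, C}; now {B, C}.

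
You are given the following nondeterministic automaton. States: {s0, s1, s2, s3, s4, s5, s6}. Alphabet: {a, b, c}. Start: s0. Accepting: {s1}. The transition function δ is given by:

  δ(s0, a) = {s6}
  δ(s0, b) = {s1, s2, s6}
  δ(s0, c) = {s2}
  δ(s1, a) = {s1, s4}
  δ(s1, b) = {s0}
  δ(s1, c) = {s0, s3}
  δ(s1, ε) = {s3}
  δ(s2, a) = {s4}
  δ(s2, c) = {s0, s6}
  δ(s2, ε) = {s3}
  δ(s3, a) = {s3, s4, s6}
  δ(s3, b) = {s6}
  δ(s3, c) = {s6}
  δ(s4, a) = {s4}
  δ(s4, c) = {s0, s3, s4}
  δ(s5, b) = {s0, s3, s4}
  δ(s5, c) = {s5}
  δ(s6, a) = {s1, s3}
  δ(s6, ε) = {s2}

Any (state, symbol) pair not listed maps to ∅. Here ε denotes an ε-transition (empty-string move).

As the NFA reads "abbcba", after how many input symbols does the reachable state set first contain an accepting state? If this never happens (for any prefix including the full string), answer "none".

5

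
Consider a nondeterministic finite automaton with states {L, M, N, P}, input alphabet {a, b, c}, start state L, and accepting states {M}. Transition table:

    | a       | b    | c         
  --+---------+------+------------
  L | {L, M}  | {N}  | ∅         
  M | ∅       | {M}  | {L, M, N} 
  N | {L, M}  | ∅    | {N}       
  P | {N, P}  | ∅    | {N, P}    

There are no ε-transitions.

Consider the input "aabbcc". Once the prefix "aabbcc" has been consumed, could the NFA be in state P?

Start in {L}.
Read 'a': L→{L, M}; now {L, M}.
Read 'a': L→{L, M}, M→∅; now {L, M}.
Read 'b': L→{N}, M→{M}; now {M, N}.
Read 'b': M→{M}, N→∅; now {M}.
Read 'c': M→{L, M, N}; now {L, M, N}.
Read 'c': L→∅, M→{L, M, N}, N→{N}; now {L, M, N}.
State P is not in {L, M, N}.

No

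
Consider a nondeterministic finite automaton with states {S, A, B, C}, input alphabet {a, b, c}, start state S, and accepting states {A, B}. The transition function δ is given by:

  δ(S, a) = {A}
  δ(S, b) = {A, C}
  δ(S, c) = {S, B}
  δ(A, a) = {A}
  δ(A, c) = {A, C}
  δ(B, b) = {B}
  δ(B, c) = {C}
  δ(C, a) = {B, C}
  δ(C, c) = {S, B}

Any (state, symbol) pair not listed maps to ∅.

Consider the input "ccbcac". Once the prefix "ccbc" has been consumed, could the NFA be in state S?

Yes

Start in {S}.
Read 'c': {S} → {S, B}.
Read 'c': {S, B} → {S, B, C}.
Read 'b': {S, B, C} → {A, B, C}.
Read 'c': {A, B, C} → {S, A, B, C}.
State S is in {S, A, B, C}.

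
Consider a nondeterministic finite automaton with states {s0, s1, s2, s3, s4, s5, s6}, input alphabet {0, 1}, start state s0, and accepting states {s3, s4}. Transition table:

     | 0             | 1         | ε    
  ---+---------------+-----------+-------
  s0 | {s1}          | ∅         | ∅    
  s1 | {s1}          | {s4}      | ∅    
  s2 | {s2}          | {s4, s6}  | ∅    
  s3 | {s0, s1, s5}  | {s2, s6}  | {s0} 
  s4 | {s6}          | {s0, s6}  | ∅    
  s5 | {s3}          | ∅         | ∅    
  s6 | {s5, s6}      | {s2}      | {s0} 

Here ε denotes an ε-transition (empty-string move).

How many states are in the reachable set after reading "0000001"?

1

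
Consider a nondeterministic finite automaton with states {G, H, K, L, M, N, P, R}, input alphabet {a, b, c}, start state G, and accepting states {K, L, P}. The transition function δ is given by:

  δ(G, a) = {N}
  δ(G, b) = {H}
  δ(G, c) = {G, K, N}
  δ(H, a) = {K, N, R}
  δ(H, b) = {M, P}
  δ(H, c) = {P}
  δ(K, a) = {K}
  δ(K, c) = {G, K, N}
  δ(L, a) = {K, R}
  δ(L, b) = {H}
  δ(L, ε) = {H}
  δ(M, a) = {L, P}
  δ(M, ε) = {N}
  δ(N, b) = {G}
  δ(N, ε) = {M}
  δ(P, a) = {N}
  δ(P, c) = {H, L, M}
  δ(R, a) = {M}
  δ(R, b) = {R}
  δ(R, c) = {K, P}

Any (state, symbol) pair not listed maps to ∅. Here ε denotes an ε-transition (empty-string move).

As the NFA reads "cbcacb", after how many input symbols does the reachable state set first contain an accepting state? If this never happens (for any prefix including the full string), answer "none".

Start in {G}.
Read 'c': G→{G, K, N}; union {G, K, N}; ε-closure = {G, K, M, N}.
None of the earlier sets intersect F, but {G, K, M, N} does.

1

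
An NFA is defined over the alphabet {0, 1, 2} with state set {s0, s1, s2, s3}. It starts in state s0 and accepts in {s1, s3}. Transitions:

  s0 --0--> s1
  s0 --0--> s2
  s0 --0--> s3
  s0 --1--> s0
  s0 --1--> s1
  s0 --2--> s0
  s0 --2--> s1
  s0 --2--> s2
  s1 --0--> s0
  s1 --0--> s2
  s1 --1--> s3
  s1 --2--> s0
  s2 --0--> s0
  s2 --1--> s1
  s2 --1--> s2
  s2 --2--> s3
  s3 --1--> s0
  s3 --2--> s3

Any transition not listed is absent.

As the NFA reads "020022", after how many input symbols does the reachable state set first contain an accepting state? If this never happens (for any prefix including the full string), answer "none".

1

Start in {s0}.
Read '0': s0→{s1, s2, s3}; now {s1, s2, s3}.
None of the earlier sets intersect F, but {s1, s2, s3} does.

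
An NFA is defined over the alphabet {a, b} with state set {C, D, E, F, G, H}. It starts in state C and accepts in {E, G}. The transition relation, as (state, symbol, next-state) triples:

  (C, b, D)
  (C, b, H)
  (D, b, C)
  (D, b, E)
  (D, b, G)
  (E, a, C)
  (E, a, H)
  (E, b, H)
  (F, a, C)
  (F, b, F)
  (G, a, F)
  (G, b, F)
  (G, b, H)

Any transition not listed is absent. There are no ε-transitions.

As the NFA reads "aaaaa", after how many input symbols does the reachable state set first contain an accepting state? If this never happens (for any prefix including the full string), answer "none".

none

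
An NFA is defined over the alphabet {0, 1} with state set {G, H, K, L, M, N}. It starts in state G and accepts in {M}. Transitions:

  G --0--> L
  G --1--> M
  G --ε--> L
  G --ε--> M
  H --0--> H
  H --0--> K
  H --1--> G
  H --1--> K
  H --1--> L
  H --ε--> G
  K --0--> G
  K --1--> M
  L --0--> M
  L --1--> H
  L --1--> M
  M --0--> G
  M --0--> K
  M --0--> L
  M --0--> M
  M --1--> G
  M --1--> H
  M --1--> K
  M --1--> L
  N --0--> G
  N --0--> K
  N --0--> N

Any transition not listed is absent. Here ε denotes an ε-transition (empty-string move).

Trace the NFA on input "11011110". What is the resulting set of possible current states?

Start: ε-closure({G}) = {G, L, M}.
Read '1': G→{M}, L→{H, M}, M→{G, H, K, L}; now {G, H, K, L, M}.
Read '1': G→{M}, H→{G, K, L}, K→{M}, L→{H, M}, M→{G, H, K, L}; now {G, H, K, L, M}.
Read '0': G→{L}, H→{H, K}, K→{G}, L→{M}, M→{G, K, L, M}; now {G, H, K, L, M}.
Read '1': G→{M}, H→{G, K, L}, K→{M}, L→{H, M}, M→{G, H, K, L}; now {G, H, K, L, M}.
Read '1': G→{M}, H→{G, K, L}, K→{M}, L→{H, M}, M→{G, H, K, L}; now {G, H, K, L, M}.
Read '1': G→{M}, H→{G, K, L}, K→{M}, L→{H, M}, M→{G, H, K, L}; now {G, H, K, L, M}.
Read '1': G→{M}, H→{G, K, L}, K→{M}, L→{H, M}, M→{G, H, K, L}; now {G, H, K, L, M}.
Read '0': G→{L}, H→{H, K}, K→{G}, L→{M}, M→{G, K, L, M}; now {G, H, K, L, M}.

{G, H, K, L, M}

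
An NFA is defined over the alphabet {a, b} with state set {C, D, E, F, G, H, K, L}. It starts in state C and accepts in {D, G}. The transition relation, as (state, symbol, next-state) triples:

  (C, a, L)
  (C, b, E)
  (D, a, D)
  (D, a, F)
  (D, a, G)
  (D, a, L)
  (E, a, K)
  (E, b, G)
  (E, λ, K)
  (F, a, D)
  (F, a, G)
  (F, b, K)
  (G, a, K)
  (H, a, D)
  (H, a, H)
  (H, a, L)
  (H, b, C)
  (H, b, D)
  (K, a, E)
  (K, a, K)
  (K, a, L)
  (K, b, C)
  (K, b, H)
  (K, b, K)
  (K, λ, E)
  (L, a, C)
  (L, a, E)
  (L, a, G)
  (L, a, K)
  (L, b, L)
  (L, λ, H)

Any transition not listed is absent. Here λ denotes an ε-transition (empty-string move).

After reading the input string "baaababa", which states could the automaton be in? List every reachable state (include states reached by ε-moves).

{C, D, E, F, G, H, K, L}

Start in {C}.
Read 'b': {C} → {E, K}.
Read 'a': {E, K} → {E, H, K, L}.
Read 'a': {E, H, K, L} → {C, D, E, G, H, K, L}.
Read 'a': {C, D, E, G, H, K, L} → {C, D, E, F, G, H, K, L}.
Read 'b': {C, D, E, F, G, H, K, L} → {C, D, E, G, H, K, L}.
Read 'a': {C, D, E, G, H, K, L} → {C, D, E, F, G, H, K, L}.
Read 'b': {C, D, E, F, G, H, K, L} → {C, D, E, G, H, K, L}.
Read 'a': {C, D, E, G, H, K, L} → {C, D, E, F, G, H, K, L}.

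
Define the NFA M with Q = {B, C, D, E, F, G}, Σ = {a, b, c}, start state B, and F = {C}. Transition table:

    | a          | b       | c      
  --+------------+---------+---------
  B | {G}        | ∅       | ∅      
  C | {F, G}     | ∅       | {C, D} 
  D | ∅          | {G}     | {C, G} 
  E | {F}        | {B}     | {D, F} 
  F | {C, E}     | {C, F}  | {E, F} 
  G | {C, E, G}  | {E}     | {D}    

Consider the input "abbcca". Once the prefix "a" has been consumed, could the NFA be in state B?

Start in {B}.
Read 'a': B→{G}; now {G}.
State B is not in {G}.

No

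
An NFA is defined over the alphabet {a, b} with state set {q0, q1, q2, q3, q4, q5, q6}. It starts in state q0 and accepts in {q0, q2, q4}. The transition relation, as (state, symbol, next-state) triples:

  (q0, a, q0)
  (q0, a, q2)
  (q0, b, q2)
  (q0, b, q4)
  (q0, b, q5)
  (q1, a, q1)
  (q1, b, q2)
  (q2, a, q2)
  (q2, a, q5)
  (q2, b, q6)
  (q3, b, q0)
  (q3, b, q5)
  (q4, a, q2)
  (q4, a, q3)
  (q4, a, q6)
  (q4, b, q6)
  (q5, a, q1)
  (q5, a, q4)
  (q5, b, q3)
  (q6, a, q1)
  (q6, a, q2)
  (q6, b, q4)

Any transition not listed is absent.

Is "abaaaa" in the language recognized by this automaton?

Start in {q0}.
Read 'a': {q0} → {q0, q2}.
Read 'b': {q0, q2} → {q2, q4, q5, q6}.
Read 'a': {q2, q4, q5, q6} → {q1, q2, q3, q4, q5, q6}.
Read 'a': {q1, q2, q3, q4, q5, q6} → {q1, q2, q3, q4, q5, q6}.
Read 'a': {q1, q2, q3, q4, q5, q6} → {q1, q2, q3, q4, q5, q6}.
Read 'a': {q1, q2, q3, q4, q5, q6} → {q1, q2, q3, q4, q5, q6}.
The final set {q1, q2, q3, q4, q5, q6} contains the accepting states q2, q4.

Yes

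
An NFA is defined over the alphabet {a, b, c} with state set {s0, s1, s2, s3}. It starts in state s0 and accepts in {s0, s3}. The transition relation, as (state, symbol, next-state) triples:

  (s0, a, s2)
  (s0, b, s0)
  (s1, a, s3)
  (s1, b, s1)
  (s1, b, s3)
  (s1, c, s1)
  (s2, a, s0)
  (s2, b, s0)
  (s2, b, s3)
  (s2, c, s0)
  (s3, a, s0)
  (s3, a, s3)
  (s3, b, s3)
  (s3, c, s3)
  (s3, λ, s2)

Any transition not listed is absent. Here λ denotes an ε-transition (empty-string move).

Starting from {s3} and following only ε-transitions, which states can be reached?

{s2, s3}

Begin with {s3}.
ε-move s3 → s2; add s2.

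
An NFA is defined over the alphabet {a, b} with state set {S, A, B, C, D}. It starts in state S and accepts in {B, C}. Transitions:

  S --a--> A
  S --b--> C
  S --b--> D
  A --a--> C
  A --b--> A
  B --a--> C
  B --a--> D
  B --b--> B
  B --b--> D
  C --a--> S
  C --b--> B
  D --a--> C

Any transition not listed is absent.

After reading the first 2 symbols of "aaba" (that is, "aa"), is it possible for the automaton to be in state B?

Start in {S}.
Read 'a': {S} → {A}.
Read 'a': {A} → {C}.
State B is not in {C}.

No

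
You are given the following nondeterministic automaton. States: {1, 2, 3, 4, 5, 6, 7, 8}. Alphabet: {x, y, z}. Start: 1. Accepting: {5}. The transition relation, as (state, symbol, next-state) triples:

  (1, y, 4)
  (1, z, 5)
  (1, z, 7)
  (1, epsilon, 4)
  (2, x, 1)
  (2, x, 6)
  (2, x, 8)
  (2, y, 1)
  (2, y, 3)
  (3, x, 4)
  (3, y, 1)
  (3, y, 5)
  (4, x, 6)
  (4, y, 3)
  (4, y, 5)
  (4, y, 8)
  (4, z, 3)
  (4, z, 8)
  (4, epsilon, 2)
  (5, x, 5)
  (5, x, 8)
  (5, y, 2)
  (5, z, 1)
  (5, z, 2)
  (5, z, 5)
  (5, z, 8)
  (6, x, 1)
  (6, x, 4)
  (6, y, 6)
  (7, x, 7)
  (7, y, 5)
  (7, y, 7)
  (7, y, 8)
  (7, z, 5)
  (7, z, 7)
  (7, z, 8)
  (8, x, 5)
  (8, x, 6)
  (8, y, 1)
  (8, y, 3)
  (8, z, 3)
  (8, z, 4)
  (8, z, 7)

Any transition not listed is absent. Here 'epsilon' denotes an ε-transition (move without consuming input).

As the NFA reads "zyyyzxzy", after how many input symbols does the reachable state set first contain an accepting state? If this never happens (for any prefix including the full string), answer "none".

1

Start: ε-closure({1}) = {1, 2, 4}.
Read 'z': 1→{5, 7}, 2→∅, 4→{3, 8}; now {3, 5, 7, 8}.
None of the earlier sets intersect F, but {3, 5, 7, 8} does.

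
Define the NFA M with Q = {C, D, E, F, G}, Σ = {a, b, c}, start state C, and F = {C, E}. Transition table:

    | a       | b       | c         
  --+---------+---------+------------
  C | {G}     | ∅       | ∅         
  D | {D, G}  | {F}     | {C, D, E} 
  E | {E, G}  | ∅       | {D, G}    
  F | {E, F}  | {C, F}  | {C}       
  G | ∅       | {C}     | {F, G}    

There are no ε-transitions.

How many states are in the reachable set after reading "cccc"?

0

Start in {C}.
Read 'c': C→∅; now ∅.
The set is empty and remains empty for the remaining 3 symbols.
That set has 0 states.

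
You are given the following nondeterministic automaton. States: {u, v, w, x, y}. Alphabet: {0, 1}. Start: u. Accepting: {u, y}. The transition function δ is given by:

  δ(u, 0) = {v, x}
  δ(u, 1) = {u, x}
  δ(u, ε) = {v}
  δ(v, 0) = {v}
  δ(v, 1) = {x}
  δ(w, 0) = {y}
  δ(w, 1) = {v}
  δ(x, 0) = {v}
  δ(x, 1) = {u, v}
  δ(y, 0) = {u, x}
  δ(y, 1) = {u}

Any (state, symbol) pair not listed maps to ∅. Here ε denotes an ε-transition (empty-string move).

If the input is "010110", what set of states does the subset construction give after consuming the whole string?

{v, x}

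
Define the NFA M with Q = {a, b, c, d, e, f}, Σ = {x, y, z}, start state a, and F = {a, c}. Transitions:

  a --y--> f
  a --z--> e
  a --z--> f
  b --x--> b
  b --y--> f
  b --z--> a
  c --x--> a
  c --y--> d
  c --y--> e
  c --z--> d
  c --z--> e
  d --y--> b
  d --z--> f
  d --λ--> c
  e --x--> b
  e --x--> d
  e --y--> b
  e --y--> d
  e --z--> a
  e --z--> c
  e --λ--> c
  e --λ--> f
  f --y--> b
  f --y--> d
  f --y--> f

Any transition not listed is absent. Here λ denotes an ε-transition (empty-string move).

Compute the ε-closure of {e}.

Begin with {e}.
ε-move e → c; add c.
ε-move e → f; add f.

{c, e, f}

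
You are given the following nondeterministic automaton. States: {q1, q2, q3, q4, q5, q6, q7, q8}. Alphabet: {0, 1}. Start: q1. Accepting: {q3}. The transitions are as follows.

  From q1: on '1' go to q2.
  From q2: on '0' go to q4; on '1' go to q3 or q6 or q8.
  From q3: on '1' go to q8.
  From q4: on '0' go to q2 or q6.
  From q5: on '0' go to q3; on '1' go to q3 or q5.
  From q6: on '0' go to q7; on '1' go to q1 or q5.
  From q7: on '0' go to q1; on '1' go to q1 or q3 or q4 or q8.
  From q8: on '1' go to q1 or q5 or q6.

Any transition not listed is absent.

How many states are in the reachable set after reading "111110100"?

Start in {q1}.
Read '1': q1→{q2}; now {q2}.
Read '1': q2→{q3, q6, q8}; now {q3, q6, q8}.
Read '1': q3→{q8}, q6→{q1, q5}, q8→{q1, q5, q6}; now {q1, q5, q6, q8}.
Read '1': q1→{q2}, q5→{q3, q5}, q6→{q1, q5}, q8→{q1, q5, q6}; now {q1, q2, q3, q5, q6}.
Read '1': q1→{q2}, q2→{q3, q6, q8}, q3→{q8}, q5→{q3, q5}, q6→{q1, q5}; now {q1, q2, q3, q5, q6, q8}.
Read '0': q1→∅, q2→{q4}, q3→∅, q5→{q3}, q6→{q7}, q8→∅; now {q3, q4, q7}.
Read '1': q3→{q8}, q4→∅, q7→{q1, q3, q4, q8}; now {q1, q3, q4, q8}.
Read '0': q1→∅, q3→∅, q4→{q2, q6}, q8→∅; now {q2, q6}.
Read '0': q2→{q4}, q6→{q7}; now {q4, q7}.
That set has 2 states.

2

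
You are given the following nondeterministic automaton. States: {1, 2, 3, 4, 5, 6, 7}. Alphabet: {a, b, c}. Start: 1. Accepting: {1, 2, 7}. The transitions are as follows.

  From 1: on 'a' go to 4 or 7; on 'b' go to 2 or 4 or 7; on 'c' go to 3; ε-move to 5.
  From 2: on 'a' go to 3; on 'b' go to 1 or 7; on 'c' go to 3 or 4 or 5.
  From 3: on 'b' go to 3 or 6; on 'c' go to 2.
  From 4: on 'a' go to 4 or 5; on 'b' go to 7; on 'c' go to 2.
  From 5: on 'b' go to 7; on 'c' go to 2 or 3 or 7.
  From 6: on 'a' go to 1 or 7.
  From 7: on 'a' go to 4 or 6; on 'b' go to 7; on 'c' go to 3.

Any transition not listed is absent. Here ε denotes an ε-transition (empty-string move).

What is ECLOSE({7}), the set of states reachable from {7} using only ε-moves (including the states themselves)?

{7}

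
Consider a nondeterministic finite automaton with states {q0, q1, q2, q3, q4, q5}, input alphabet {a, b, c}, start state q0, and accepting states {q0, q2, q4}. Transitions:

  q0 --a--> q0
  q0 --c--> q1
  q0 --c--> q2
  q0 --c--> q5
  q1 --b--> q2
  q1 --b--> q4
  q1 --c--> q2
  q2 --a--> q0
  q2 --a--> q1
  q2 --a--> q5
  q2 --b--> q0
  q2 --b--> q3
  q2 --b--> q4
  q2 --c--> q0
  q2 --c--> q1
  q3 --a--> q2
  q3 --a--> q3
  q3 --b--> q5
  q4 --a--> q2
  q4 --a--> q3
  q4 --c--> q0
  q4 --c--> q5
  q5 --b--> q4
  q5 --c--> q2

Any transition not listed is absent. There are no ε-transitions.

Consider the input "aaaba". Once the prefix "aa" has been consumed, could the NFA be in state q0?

Yes

Start in {q0}.
Read 'a': q0→{q0}; now {q0}.
Read 'a': q0→{q0}; now {q0}.
State q0 is in {q0}.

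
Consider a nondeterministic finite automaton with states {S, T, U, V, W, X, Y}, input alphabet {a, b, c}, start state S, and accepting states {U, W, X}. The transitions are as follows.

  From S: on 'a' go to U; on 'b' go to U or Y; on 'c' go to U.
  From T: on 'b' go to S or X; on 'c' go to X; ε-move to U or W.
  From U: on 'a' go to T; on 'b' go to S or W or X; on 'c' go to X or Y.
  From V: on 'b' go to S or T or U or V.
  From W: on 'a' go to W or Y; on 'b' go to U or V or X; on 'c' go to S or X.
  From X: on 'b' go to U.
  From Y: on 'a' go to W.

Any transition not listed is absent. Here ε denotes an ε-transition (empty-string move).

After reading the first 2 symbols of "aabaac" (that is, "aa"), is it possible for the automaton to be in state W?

Start in {S}.
Read 'a': S→{U}; now {U}.
Read 'a': U→{T}; union {T}; ε-closure = {T, U, W}.
State W is in {T, U, W}.

Yes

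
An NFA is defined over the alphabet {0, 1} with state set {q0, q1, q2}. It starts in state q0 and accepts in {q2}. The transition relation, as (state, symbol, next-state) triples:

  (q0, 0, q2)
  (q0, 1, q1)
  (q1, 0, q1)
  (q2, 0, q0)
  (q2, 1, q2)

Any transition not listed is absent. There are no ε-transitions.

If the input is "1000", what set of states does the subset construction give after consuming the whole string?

Start in {q0}.
Read '1': q0→{q1}; now {q1}.
Read '0': q1→{q1}; now {q1}.
Read '0': q1→{q1}; now {q1}.
Read '0': q1→{q1}; now {q1}.

{q1}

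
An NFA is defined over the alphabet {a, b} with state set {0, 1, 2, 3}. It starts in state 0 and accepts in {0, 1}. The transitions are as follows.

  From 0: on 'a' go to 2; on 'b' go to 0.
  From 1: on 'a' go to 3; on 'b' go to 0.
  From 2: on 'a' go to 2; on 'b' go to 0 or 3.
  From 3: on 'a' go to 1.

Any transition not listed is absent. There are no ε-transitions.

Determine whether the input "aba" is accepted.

Start in {0}.
Read 'a': {0} → {2}.
Read 'b': {2} → {0, 3}.
Read 'a': {0, 3} → {1, 2}.
The final set {1, 2} contains the accepting state 1.

Yes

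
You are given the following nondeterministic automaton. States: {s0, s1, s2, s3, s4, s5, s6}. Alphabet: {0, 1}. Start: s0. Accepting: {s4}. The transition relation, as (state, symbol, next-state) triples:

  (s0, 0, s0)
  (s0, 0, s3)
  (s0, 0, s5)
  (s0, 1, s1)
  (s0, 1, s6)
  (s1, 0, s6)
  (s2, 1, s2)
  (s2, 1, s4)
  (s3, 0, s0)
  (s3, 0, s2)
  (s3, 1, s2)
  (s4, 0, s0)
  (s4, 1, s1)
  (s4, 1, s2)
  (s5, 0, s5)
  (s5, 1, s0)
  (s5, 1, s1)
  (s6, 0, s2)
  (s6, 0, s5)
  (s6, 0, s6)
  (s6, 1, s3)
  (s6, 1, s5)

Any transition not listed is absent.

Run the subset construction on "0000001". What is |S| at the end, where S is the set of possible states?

5

Start in {s0}.
Read '0': s0→{s0, s3, s5}; now {s0, s3, s5}.
Read '0': s0→{s0, s3, s5}, s3→{s0, s2}, s5→{s5}; now {s0, s2, s3, s5}.
Read '0': s0→{s0, s3, s5}, s2→∅, s3→{s0, s2}, s5→{s5}; now {s0, s2, s3, s5}.
Read '0': s0→{s0, s3, s5}, s2→∅, s3→{s0, s2}, s5→{s5}; now {s0, s2, s3, s5}.
Read '0': s0→{s0, s3, s5}, s2→∅, s3→{s0, s2}, s5→{s5}; now {s0, s2, s3, s5}.
Read '0': s0→{s0, s3, s5}, s2→∅, s3→{s0, s2}, s5→{s5}; now {s0, s2, s3, s5}.
Read '1': s0→{s1, s6}, s2→{s2, s4}, s3→{s2}, s5→{s0, s1}; now {s0, s1, s2, s4, s6}.
That set has 5 states.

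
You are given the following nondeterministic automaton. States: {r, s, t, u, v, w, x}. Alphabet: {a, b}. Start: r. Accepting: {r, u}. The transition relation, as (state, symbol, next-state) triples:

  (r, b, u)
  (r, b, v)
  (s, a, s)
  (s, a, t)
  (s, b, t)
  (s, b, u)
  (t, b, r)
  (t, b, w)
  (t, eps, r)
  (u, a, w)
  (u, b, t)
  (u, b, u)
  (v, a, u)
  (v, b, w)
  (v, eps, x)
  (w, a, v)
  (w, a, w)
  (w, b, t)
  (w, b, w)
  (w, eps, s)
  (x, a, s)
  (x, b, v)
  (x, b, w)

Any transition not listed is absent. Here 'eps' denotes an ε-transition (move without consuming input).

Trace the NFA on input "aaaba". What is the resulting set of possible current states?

∅

Start in {r}.
Read 'a': {r} → ∅.
The set is empty and remains empty for the remaining 4 symbols.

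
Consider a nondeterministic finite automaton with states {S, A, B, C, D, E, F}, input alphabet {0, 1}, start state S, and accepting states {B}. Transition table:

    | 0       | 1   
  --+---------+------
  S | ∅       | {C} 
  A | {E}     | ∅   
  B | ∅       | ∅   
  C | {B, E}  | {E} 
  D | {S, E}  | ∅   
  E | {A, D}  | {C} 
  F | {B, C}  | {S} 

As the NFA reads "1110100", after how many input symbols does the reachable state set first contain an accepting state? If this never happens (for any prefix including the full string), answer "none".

Start in {S}.
Read '1': S→{C}; now {C}.
Read '1': C→{E}; now {E}.
Read '1': E→{C}; now {C}.
Read '0': C→{B, E}; now {B, E}.
None of the earlier sets intersect F, but {B, E} does.

4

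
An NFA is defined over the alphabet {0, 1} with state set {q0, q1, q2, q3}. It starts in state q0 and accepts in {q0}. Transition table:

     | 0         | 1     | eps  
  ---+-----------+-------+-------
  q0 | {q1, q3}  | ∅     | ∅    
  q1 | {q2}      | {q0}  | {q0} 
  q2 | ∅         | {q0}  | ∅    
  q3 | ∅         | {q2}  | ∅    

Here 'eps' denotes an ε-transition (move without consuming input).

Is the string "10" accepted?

Start in {q0}.
Read '1': {q0} → ∅.
The set is empty and remains empty for the remaining 1 symbol.
The final set ∅ contains no accepting state.

No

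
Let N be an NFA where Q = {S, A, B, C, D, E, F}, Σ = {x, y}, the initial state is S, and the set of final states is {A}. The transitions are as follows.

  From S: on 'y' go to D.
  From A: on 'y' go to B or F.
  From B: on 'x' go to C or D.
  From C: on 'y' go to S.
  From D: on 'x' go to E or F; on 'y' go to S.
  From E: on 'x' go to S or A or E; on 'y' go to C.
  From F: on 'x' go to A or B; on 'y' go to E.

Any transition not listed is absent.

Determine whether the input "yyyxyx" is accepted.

Yes

Start in {S}.
Read 'y': S→{D}; now {D}.
Read 'y': D→{S}; now {S}.
Read 'y': S→{D}; now {D}.
Read 'x': D→{E, F}; now {E, F}.
Read 'y': E→{C}, F→{E}; now {C, E}.
Read 'x': C→∅, E→{S, A, E}; now {S, A, E}.
The final set {S, A, E} contains the accepting state A.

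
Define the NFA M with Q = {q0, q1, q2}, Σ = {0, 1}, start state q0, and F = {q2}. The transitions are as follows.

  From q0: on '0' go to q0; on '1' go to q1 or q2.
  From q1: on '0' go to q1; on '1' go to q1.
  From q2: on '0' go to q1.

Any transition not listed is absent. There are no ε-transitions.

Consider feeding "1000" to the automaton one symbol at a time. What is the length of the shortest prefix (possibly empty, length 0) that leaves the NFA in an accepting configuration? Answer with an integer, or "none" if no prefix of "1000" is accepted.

Start in {q0}.
Read '1': q0→{q1, q2}; now {q1, q2}.
None of the earlier sets intersect F, but {q1, q2} does.

1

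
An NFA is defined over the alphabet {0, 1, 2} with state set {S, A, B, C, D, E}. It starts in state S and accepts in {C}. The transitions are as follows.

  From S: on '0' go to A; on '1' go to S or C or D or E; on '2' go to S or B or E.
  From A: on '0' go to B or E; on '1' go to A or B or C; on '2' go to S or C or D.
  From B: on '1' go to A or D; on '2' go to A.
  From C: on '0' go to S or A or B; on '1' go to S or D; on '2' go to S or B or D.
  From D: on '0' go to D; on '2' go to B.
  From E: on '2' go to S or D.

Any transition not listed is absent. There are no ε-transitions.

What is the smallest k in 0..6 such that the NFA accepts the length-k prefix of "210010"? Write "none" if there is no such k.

Start in {S}.
Read '2': {S} → {S, B, E}.
Read '1': {S, B, E} → {S, A, C, D, E}.
None of the earlier sets intersect F, but {S, A, C, D, E} does.

2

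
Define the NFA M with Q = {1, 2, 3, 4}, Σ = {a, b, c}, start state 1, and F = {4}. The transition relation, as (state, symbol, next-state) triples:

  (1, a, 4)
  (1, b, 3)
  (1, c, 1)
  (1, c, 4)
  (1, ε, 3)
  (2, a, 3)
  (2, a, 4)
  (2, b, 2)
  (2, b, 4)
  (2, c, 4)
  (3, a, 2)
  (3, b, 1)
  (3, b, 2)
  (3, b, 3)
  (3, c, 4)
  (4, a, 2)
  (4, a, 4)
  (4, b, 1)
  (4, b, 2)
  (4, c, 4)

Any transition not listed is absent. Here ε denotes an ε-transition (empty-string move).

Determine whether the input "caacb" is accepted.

No

Start: ε-closure({1}) = {1, 3}.
Read 'c': {1, 3} → {1, 3, 4}.
Read 'a': {1, 3, 4} → {2, 4}.
Read 'a': {2, 4} → {2, 3, 4}.
Read 'c': {2, 3, 4} → {4}.
Read 'b': {4} → {1, 2, 3}.
The final set {1, 2, 3} contains no accepting state.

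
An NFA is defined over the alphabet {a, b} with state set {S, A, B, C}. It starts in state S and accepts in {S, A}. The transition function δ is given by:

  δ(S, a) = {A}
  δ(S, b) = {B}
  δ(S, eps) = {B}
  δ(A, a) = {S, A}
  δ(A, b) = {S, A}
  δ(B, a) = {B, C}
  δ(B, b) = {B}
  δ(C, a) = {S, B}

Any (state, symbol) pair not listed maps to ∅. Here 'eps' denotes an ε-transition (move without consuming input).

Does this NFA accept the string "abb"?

Yes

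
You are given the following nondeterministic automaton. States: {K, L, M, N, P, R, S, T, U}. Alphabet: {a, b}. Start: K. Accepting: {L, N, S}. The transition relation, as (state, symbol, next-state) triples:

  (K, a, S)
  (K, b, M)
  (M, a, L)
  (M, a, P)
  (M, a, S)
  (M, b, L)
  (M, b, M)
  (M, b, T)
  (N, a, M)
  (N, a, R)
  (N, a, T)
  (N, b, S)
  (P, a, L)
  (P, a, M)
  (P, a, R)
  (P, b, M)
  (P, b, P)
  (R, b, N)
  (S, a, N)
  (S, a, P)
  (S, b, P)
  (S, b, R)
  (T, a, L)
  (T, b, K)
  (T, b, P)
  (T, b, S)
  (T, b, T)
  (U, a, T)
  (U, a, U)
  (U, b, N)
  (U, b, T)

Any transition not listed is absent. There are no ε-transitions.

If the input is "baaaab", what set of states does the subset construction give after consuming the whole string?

{L, M, N, P, R, S, T}

Start in {K}.
Read 'b': K→{M}; now {M}.
Read 'a': M→{L, P, S}; now {L, P, S}.
Read 'a': L→∅, P→{L, M, R}, S→{N, P}; now {L, M, N, P, R}.
Read 'a': L→∅, M→{L, P, S}, N→{M, R, T}, P→{L, M, R}, R→∅; now {L, M, P, R, S, T}.
Read 'a': L→∅, M→{L, P, S}, P→{L, M, R}, R→∅, S→{N, P}, T→{L}; now {L, M, N, P, R, S}.
Read 'b': L→∅, M→{L, M, T}, N→{S}, P→{M, P}, R→{N}, S→{P, R}; now {L, M, N, P, R, S, T}.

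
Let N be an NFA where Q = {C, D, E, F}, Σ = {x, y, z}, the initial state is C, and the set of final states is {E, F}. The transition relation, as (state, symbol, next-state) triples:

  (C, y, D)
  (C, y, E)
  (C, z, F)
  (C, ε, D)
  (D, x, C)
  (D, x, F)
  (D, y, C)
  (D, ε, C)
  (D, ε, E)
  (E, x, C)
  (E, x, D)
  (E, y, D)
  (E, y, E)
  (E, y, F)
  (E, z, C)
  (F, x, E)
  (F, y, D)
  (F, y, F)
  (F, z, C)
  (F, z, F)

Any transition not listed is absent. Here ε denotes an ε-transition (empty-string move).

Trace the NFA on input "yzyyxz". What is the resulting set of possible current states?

Start: ε-closure({C}) = {C, D, E}.
Read 'y': {C, D, E} → {C, D, E, F}.
Read 'z': {C, D, E, F} → {C, D, E, F}.
Read 'y': {C, D, E, F} → {C, D, E, F}.
Read 'y': {C, D, E, F} → {C, D, E, F}.
Read 'x': {C, D, E, F} → {C, D, E, F}.
Read 'z': {C, D, E, F} → {C, D, E, F}.

{C, D, E, F}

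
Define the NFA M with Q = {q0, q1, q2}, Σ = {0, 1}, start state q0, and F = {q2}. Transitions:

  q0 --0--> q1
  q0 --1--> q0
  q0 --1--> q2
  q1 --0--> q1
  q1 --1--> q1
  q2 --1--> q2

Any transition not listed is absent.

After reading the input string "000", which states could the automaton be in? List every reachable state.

Start in {q0}.
Read '0': {q0} → {q1}.
Read '0': {q1} → {q1}.
Read '0': {q1} → {q1}.

{q1}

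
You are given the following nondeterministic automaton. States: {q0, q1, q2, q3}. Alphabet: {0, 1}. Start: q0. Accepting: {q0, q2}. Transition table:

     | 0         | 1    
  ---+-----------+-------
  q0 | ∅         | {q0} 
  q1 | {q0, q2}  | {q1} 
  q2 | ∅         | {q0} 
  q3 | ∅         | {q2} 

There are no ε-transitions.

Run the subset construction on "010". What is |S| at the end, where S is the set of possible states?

0

Start in {q0}.
Read '0': {q0} → ∅.
The set is empty and remains empty for the remaining 2 symbols.
That set has 0 states.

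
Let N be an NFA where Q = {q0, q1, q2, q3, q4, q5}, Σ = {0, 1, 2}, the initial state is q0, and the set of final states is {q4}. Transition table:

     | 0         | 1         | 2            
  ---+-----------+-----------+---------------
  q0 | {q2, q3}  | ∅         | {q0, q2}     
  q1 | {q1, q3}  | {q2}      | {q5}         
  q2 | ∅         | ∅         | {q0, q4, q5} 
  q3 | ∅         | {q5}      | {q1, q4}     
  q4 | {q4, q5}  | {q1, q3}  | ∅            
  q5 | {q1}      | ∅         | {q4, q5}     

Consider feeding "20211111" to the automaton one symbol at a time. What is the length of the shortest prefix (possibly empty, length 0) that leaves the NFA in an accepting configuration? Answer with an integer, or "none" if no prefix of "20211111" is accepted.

3

Start in {q0}.
Read '2': {q0} → {q0, q2}.
Read '0': {q0, q2} → {q2, q3}.
Read '2': {q2, q3} → {q0, q1, q4, q5}.
None of the earlier sets intersect F, but {q0, q1, q4, q5} does.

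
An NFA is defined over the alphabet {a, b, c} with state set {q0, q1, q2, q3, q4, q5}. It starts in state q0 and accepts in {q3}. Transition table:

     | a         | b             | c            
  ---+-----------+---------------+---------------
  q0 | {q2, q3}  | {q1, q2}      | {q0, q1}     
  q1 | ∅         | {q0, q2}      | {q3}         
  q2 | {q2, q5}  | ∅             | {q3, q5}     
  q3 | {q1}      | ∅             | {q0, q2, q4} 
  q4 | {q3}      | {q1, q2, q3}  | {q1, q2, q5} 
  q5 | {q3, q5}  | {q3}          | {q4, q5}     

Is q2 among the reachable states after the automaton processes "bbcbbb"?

Start in {q0}.
Read 'b': q0→{q1, q2}; now {q1, q2}.
Read 'b': q1→{q0, q2}, q2→∅; now {q0, q2}.
Read 'c': q0→{q0, q1}, q2→{q3, q5}; now {q0, q1, q3, q5}.
Read 'b': q0→{q1, q2}, q1→{q0, q2}, q3→∅, q5→{q3}; now {q0, q1, q2, q3}.
Read 'b': q0→{q1, q2}, q1→{q0, q2}, q2→∅, q3→∅; now {q0, q1, q2}.
Read 'b': q0→{q1, q2}, q1→{q0, q2}, q2→∅; now {q0, q1, q2}.
State q2 is in {q0, q1, q2}.

Yes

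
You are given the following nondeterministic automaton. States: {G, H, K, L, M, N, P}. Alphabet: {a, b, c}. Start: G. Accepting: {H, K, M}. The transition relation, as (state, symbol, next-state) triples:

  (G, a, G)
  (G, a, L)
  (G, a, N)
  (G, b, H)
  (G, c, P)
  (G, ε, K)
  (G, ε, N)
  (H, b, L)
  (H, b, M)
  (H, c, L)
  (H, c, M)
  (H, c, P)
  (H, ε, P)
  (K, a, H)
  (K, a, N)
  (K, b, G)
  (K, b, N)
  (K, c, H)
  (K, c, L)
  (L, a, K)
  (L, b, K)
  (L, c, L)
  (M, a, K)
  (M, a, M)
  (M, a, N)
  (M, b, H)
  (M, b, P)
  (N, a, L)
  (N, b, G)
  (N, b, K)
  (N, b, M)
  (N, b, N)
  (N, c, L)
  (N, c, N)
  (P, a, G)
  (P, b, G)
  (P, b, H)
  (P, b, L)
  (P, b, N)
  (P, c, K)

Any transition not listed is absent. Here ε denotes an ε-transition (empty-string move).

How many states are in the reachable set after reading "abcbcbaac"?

6

Start: ε-closure({G}) = {G, K, N}.
Read 'a': G→{G, L, N}, K→{H, N}, N→{L}; union {G, H, L, N}; ε-closure = {G, H, K, L, N, P}.
Read 'b': G→{H}, H→{L, M}, K→{G, N}, L→{K}, N→{G, K, M, N}, P→{G, H, L, N}; union {G, H, K, L, M, N}; ε-closure = {G, H, K, L, M, N, P}.
Read 'c': G→{P}, H→{L, M, P}, K→{H, L}, L→{L}, M→∅, N→{L, N}, P→{K}; now {H, K, L, M, N, P}.
Read 'b': H→{L, M}, K→{G, N}, L→{K}, M→{H, P}, N→{G, K, M, N}, P→{G, H, L, N}; now {G, H, K, L, M, N, P}.
Read 'c': G→{P}, H→{L, M, P}, K→{H, L}, L→{L}, M→∅, N→{L, N}, P→{K}; now {H, K, L, M, N, P}.
Read 'b': H→{L, M}, K→{G, N}, L→{K}, M→{H, P}, N→{G, K, M, N}, P→{G, H, L, N}; now {G, H, K, L, M, N, P}.
Read 'a': G→{G, L, N}, H→∅, K→{H, N}, L→{K}, M→{K, M, N}, N→{L}, P→{G}; union {G, H, K, L, M, N}; ε-closure = {G, H, K, L, M, N, P}.
Read 'a': G→{G, L, N}, H→∅, K→{H, N}, L→{K}, M→{K, M, N}, N→{L}, P→{G}; union {G, H, K, L, M, N}; ε-closure = {G, H, K, L, M, N, P}.
Read 'c': G→{P}, H→{L, M, P}, K→{H, L}, L→{L}, M→∅, N→{L, N}, P→{K}; now {H, K, L, M, N, P}.
That set has 6 states.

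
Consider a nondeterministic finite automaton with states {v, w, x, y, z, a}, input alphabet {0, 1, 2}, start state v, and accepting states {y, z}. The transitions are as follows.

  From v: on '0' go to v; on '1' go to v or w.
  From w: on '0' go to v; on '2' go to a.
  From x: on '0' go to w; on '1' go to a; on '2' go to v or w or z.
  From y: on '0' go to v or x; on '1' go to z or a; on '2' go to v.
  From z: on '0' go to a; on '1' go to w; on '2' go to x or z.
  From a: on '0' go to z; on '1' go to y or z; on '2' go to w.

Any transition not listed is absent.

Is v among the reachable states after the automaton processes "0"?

Yes

Start in {v}.
Read '0': {v} → {v}.
State v is in {v}.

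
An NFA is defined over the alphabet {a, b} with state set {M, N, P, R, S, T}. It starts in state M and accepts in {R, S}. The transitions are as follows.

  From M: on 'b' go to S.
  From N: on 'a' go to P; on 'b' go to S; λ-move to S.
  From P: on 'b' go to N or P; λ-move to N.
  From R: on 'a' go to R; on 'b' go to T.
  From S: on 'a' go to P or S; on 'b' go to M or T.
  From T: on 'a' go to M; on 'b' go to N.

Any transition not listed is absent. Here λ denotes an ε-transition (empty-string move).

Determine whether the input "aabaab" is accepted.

Start in {M}.
Read 'a': M→∅; now ∅.
The set is empty and remains empty for the remaining 5 symbols.
The final set ∅ contains no accepting state.

No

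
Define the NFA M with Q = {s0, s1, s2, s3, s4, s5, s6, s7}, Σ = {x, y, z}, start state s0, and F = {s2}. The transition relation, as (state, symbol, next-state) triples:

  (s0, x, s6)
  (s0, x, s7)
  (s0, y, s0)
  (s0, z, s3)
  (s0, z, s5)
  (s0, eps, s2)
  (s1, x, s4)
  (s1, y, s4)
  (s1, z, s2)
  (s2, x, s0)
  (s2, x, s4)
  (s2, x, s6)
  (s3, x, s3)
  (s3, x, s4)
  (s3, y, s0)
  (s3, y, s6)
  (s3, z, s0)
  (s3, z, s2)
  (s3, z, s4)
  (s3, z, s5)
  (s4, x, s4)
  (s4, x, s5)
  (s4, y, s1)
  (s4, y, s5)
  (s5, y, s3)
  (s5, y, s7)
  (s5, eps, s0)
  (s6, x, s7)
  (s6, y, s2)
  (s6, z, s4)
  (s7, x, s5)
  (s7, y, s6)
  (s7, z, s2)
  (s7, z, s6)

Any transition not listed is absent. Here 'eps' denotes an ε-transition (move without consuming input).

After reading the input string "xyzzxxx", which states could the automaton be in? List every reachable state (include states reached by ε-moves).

{s0, s2, s3, s4, s5, s6, s7}

Start: ε-closure({s0}) = {s0, s2}.
Read 'x': s0→{s6, s7}, s2→{s0, s4, s6}; union {s0, s4, s6, s7}; ε-closure = {s0, s2, s4, s6, s7}.
Read 'y': s0→{s0}, s2→∅, s4→{s1, s5}, s6→{s2}, s7→{s6}; now {s0, s1, s2, s5, s6}.
Read 'z': s0→{s3, s5}, s1→{s2}, s2→∅, s5→∅, s6→{s4}; union {s2, s3, s4, s5}; ε-closure = {s0, s2, s3, s4, s5}.
Read 'z': s0→{s3, s5}, s2→∅, s3→{s0, s2, s4, s5}, s4→∅, s5→∅; now {s0, s2, s3, s4, s5}.
Read 'x': s0→{s6, s7}, s2→{s0, s4, s6}, s3→{s3, s4}, s4→{s4, s5}, s5→∅; union {s0, s3, s4, s5, s6, s7}; ε-closure = {s0, s2, s3, s4, s5, s6, s7}.
Read 'x': s0→{s6, s7}, s2→{s0, s4, s6}, s3→{s3, s4}, s4→{s4, s5}, s5→∅, s6→{s7}, s7→{s5}; union {s0, s3, s4, s5, s6, s7}; ε-closure = {s0, s2, s3, s4, s5, s6, s7}.
Read 'x': s0→{s6, s7}, s2→{s0, s4, s6}, s3→{s3, s4}, s4→{s4, s5}, s5→∅, s6→{s7}, s7→{s5}; union {s0, s3, s4, s5, s6, s7}; ε-closure = {s0, s2, s3, s4, s5, s6, s7}.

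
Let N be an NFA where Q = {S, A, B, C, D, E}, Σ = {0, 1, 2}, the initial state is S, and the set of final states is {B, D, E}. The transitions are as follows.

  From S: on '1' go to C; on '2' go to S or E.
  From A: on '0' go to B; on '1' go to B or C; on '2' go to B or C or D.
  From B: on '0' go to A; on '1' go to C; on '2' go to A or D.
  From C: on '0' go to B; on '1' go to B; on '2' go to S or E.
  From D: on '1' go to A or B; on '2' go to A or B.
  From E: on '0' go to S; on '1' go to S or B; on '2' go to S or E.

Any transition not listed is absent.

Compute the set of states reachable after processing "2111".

Start in {S}.
Read '2': S→{S, E}; now {S, E}.
Read '1': S→{C}, E→{S, B}; now {S, B, C}.
Read '1': S→{C}, B→{C}, C→{B}; now {B, C}.
Read '1': B→{C}, C→{B}; now {B, C}.

{B, C}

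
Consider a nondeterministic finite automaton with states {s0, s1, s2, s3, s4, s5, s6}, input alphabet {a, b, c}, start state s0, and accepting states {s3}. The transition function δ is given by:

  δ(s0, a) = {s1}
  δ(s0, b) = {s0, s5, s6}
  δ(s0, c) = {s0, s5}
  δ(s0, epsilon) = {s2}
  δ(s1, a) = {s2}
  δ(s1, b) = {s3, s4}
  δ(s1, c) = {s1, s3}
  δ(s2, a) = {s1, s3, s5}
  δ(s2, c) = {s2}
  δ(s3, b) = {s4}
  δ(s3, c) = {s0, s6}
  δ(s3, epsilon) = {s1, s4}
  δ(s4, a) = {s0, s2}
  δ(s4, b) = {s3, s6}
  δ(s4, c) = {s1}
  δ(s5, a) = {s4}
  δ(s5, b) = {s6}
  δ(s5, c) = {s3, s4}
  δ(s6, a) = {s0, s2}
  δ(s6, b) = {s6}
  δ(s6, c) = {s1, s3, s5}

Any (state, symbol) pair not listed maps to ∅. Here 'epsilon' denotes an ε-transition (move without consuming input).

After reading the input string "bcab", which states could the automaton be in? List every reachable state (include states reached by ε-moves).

{s0, s1, s2, s3, s4, s5, s6}

Start: ε-closure({s0}) = {s0, s2}.
Read 'b': {s0, s2} → {s0, s2, s5, s6}.
Read 'c': {s0, s2, s5, s6} → {s0, s1, s2, s3, s4, s5}.
Read 'a': {s0, s1, s2, s3, s4, s5} → {s0, s1, s2, s3, s4, s5}.
Read 'b': {s0, s1, s2, s3, s4, s5} → {s0, s1, s2, s3, s4, s5, s6}.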